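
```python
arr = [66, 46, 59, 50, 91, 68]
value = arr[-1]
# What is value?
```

arr has length 6. Negative index -1 maps to positive index 6 + (-1) = 5. arr[5] = 68.

68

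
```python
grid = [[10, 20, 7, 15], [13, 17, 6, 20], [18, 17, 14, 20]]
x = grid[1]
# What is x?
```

grid has 3 rows. Row 1 is [13, 17, 6, 20].

[13, 17, 6, 20]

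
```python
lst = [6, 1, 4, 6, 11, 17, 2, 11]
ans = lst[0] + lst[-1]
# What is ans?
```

lst has length 8. lst[0] = 6.
lst has length 8. Negative index -1 maps to positive index 8 + (-1) = 7. lst[7] = 11.
Sum: 6 + 11 = 17.

17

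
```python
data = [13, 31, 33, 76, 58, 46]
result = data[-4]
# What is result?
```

data has length 6. Negative index -4 maps to positive index 6 + (-4) = 2. data[2] = 33.

33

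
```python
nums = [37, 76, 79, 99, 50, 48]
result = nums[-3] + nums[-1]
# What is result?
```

nums has length 6. Negative index -3 maps to positive index 6 + (-3) = 3. nums[3] = 99.
nums has length 6. Negative index -1 maps to positive index 6 + (-1) = 5. nums[5] = 48.
Sum: 99 + 48 = 147.

147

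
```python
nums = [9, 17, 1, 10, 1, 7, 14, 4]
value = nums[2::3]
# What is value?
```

nums has length 8. The slice nums[2::3] selects indices [2, 5] (2->1, 5->7), giving [1, 7].

[1, 7]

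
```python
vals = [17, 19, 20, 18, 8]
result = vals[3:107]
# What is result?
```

vals has length 5. The slice vals[3:107] selects indices [3, 4] (3->18, 4->8), giving [18, 8].

[18, 8]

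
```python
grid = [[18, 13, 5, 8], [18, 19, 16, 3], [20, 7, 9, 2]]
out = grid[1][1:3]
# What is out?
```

grid[1] = [18, 19, 16, 3]. grid[1] has length 4. The slice grid[1][1:3] selects indices [1, 2] (1->19, 2->16), giving [19, 16].

[19, 16]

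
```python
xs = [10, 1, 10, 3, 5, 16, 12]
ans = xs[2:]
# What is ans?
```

xs has length 7. The slice xs[2:] selects indices [2, 3, 4, 5, 6] (2->10, 3->3, 4->5, 5->16, 6->12), giving [10, 3, 5, 16, 12].

[10, 3, 5, 16, 12]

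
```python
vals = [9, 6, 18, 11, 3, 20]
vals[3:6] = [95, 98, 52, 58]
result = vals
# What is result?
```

vals starts as [9, 6, 18, 11, 3, 20] (length 6). The slice vals[3:6] covers indices [3, 4, 5] with values [11, 3, 20]. Replacing that slice with [95, 98, 52, 58] (different length) produces [9, 6, 18, 95, 98, 52, 58].

[9, 6, 18, 95, 98, 52, 58]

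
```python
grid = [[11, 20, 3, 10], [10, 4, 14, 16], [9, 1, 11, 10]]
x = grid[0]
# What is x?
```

grid has 3 rows. Row 0 is [11, 20, 3, 10].

[11, 20, 3, 10]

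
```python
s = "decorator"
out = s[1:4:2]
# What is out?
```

s has length 9. The slice s[1:4:2] selects indices [1, 3] (1->'e', 3->'o'), giving 'eo'.

'eo'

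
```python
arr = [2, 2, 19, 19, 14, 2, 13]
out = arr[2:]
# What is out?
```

arr has length 7. The slice arr[2:] selects indices [2, 3, 4, 5, 6] (2->19, 3->19, 4->14, 5->2, 6->13), giving [19, 19, 14, 2, 13].

[19, 19, 14, 2, 13]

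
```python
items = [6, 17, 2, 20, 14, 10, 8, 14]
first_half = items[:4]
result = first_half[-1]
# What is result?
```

items has length 8. The slice items[:4] selects indices [0, 1, 2, 3] (0->6, 1->17, 2->2, 3->20), giving [6, 17, 2, 20]. So first_half = [6, 17, 2, 20]. Then first_half[-1] = 20.

20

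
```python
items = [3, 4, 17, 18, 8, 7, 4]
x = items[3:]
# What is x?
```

items has length 7. The slice items[3:] selects indices [3, 4, 5, 6] (3->18, 4->8, 5->7, 6->4), giving [18, 8, 7, 4].

[18, 8, 7, 4]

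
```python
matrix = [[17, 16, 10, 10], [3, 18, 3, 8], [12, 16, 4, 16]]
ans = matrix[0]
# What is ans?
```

matrix has 3 rows. Row 0 is [17, 16, 10, 10].

[17, 16, 10, 10]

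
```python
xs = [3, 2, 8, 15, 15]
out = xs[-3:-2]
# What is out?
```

xs has length 5. The slice xs[-3:-2] selects indices [2] (2->8), giving [8].

[8]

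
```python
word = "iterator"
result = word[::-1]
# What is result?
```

word has length 8. The slice word[::-1] selects indices [7, 6, 5, 4, 3, 2, 1, 0] (7->'r', 6->'o', 5->'t', 4->'a', 3->'r', 2->'e', 1->'t', 0->'i'), giving 'rotareti'.

'rotareti'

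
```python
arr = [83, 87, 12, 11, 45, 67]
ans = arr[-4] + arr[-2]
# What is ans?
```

arr has length 6. Negative index -4 maps to positive index 6 + (-4) = 2. arr[2] = 12.
arr has length 6. Negative index -2 maps to positive index 6 + (-2) = 4. arr[4] = 45.
Sum: 12 + 45 = 57.

57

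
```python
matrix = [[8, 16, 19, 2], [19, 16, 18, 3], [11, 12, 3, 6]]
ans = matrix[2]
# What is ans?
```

matrix has 3 rows. Row 2 is [11, 12, 3, 6].

[11, 12, 3, 6]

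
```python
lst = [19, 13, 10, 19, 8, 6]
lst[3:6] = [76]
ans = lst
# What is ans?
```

lst starts as [19, 13, 10, 19, 8, 6] (length 6). The slice lst[3:6] covers indices [3, 4, 5] with values [19, 8, 6]. Replacing that slice with [76] (different length) produces [19, 13, 10, 76].

[19, 13, 10, 76]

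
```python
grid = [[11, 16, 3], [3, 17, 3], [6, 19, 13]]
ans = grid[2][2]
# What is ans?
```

grid[2] = [6, 19, 13]. Taking column 2 of that row yields 13.

13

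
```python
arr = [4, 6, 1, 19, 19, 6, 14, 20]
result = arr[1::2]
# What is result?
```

arr has length 8. The slice arr[1::2] selects indices [1, 3, 5, 7] (1->6, 3->19, 5->6, 7->20), giving [6, 19, 6, 20].

[6, 19, 6, 20]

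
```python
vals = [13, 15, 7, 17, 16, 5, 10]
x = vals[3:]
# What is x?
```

vals has length 7. The slice vals[3:] selects indices [3, 4, 5, 6] (3->17, 4->16, 5->5, 6->10), giving [17, 16, 5, 10].

[17, 16, 5, 10]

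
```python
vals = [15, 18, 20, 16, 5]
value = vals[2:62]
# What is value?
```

vals has length 5. The slice vals[2:62] selects indices [2, 3, 4] (2->20, 3->16, 4->5), giving [20, 16, 5].

[20, 16, 5]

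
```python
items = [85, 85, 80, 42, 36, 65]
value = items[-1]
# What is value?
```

items has length 6. Negative index -1 maps to positive index 6 + (-1) = 5. items[5] = 65.

65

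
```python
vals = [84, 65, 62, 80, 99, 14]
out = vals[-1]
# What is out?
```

vals has length 6. Negative index -1 maps to positive index 6 + (-1) = 5. vals[5] = 14.

14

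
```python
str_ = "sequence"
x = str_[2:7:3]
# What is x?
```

str_ has length 8. The slice str_[2:7:3] selects indices [2, 5] (2->'q', 5->'n'), giving 'qn'.

'qn'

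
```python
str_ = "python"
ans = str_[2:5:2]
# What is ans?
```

str_ has length 6. The slice str_[2:5:2] selects indices [2, 4] (2->'t', 4->'o'), giving 'to'.

'to'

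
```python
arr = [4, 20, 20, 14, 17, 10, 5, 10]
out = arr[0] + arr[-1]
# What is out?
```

arr has length 8. arr[0] = 4.
arr has length 8. Negative index -1 maps to positive index 8 + (-1) = 7. arr[7] = 10.
Sum: 4 + 10 = 14.

14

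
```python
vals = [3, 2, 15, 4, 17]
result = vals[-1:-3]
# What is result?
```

vals has length 5. The slice vals[-1:-3] resolves to an empty index range, so the result is [].

[]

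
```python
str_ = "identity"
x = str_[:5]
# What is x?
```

str_ has length 8. The slice str_[:5] selects indices [0, 1, 2, 3, 4] (0->'i', 1->'d', 2->'e', 3->'n', 4->'t'), giving 'ident'.

'ident'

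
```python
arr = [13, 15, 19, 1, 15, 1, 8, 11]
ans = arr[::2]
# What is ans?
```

arr has length 8. The slice arr[::2] selects indices [0, 2, 4, 6] (0->13, 2->19, 4->15, 6->8), giving [13, 19, 15, 8].

[13, 19, 15, 8]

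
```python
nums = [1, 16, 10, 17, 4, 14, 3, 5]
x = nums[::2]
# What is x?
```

nums has length 8. The slice nums[::2] selects indices [0, 2, 4, 6] (0->1, 2->10, 4->4, 6->3), giving [1, 10, 4, 3].

[1, 10, 4, 3]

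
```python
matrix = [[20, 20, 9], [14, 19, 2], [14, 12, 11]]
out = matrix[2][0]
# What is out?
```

matrix[2] = [14, 12, 11]. Taking column 0 of that row yields 14.

14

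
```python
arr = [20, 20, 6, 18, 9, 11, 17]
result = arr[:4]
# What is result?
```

arr has length 7. The slice arr[:4] selects indices [0, 1, 2, 3] (0->20, 1->20, 2->6, 3->18), giving [20, 20, 6, 18].

[20, 20, 6, 18]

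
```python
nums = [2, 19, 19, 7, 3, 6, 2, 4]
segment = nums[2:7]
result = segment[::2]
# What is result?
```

nums has length 8. The slice nums[2:7] selects indices [2, 3, 4, 5, 6] (2->19, 3->7, 4->3, 5->6, 6->2), giving [19, 7, 3, 6, 2]. So segment = [19, 7, 3, 6, 2]. segment has length 5. The slice segment[::2] selects indices [0, 2, 4] (0->19, 2->3, 4->2), giving [19, 3, 2].

[19, 3, 2]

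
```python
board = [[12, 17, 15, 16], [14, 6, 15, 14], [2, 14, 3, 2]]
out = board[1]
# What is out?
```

board has 3 rows. Row 1 is [14, 6, 15, 14].

[14, 6, 15, 14]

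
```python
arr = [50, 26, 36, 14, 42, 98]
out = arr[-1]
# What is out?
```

arr has length 6. Negative index -1 maps to positive index 6 + (-1) = 5. arr[5] = 98.

98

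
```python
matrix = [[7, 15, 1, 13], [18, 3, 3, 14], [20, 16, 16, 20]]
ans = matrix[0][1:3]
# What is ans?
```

matrix[0] = [7, 15, 1, 13]. matrix[0] has length 4. The slice matrix[0][1:3] selects indices [1, 2] (1->15, 2->1), giving [15, 1].

[15, 1]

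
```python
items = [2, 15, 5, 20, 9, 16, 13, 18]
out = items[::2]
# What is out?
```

items has length 8. The slice items[::2] selects indices [0, 2, 4, 6] (0->2, 2->5, 4->9, 6->13), giving [2, 5, 9, 13].

[2, 5, 9, 13]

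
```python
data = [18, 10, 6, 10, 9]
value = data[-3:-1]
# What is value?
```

data has length 5. The slice data[-3:-1] selects indices [2, 3] (2->6, 3->10), giving [6, 10].

[6, 10]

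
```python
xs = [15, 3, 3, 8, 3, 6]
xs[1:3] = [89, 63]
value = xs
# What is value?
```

xs starts as [15, 3, 3, 8, 3, 6] (length 6). The slice xs[1:3] covers indices [1, 2] with values [3, 3]. Replacing that slice with [89, 63] (same length) produces [15, 89, 63, 8, 3, 6].

[15, 89, 63, 8, 3, 6]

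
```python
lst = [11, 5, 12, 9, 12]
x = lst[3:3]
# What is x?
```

lst has length 5. The slice lst[3:3] resolves to an empty index range, so the result is [].

[]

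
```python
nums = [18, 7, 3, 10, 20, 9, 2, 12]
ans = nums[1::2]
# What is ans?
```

nums has length 8. The slice nums[1::2] selects indices [1, 3, 5, 7] (1->7, 3->10, 5->9, 7->12), giving [7, 10, 9, 12].

[7, 10, 9, 12]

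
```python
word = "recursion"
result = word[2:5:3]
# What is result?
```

word has length 9. The slice word[2:5:3] selects indices [2] (2->'c'), giving 'c'.

'c'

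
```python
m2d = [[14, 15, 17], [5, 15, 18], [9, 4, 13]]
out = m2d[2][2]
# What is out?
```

m2d[2] = [9, 4, 13]. Taking column 2 of that row yields 13.

13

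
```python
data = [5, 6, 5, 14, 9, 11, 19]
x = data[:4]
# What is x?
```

data has length 7. The slice data[:4] selects indices [0, 1, 2, 3] (0->5, 1->6, 2->5, 3->14), giving [5, 6, 5, 14].

[5, 6, 5, 14]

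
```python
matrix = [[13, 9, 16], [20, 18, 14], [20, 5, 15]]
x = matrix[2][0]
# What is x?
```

matrix[2] = [20, 5, 15]. Taking column 0 of that row yields 20.

20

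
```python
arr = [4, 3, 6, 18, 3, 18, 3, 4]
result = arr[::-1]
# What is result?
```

arr has length 8. The slice arr[::-1] selects indices [7, 6, 5, 4, 3, 2, 1, 0] (7->4, 6->3, 5->18, 4->3, 3->18, 2->6, 1->3, 0->4), giving [4, 3, 18, 3, 18, 6, 3, 4].

[4, 3, 18, 3, 18, 6, 3, 4]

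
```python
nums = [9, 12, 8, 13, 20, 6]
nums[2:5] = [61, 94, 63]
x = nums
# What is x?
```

nums starts as [9, 12, 8, 13, 20, 6] (length 6). The slice nums[2:5] covers indices [2, 3, 4] with values [8, 13, 20]. Replacing that slice with [61, 94, 63] (same length) produces [9, 12, 61, 94, 63, 6].

[9, 12, 61, 94, 63, 6]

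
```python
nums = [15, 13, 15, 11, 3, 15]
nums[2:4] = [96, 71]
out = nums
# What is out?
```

nums starts as [15, 13, 15, 11, 3, 15] (length 6). The slice nums[2:4] covers indices [2, 3] with values [15, 11]. Replacing that slice with [96, 71] (same length) produces [15, 13, 96, 71, 3, 15].

[15, 13, 96, 71, 3, 15]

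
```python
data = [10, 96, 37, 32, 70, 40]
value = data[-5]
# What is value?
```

data has length 6. Negative index -5 maps to positive index 6 + (-5) = 1. data[1] = 96.

96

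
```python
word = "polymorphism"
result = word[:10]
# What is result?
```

word has length 12. The slice word[:10] selects indices [0, 1, 2, 3, 4, 5, 6, 7, 8, 9] (0->'p', 1->'o', 2->'l', 3->'y', 4->'m', 5->'o', 6->'r', 7->'p', 8->'h', 9->'i'), giving 'polymorphi'.

'polymorphi'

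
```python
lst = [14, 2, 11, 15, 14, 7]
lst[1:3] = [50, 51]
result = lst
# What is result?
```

lst starts as [14, 2, 11, 15, 14, 7] (length 6). The slice lst[1:3] covers indices [1, 2] with values [2, 11]. Replacing that slice with [50, 51] (same length) produces [14, 50, 51, 15, 14, 7].

[14, 50, 51, 15, 14, 7]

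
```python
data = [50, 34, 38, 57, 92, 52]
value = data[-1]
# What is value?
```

data has length 6. Negative index -1 maps to positive index 6 + (-1) = 5. data[5] = 52.

52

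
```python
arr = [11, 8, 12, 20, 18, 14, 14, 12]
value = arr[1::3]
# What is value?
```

arr has length 8. The slice arr[1::3] selects indices [1, 4, 7] (1->8, 4->18, 7->12), giving [8, 18, 12].

[8, 18, 12]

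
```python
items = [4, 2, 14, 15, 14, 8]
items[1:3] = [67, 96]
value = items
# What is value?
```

items starts as [4, 2, 14, 15, 14, 8] (length 6). The slice items[1:3] covers indices [1, 2] with values [2, 14]. Replacing that slice with [67, 96] (same length) produces [4, 67, 96, 15, 14, 8].

[4, 67, 96, 15, 14, 8]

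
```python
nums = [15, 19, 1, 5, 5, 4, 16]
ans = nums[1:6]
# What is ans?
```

nums has length 7. The slice nums[1:6] selects indices [1, 2, 3, 4, 5] (1->19, 2->1, 3->5, 4->5, 5->4), giving [19, 1, 5, 5, 4].

[19, 1, 5, 5, 4]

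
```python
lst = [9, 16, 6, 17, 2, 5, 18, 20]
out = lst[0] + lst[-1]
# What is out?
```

lst has length 8. lst[0] = 9.
lst has length 8. Negative index -1 maps to positive index 8 + (-1) = 7. lst[7] = 20.
Sum: 9 + 20 = 29.

29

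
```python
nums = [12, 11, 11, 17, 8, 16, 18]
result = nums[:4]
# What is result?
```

nums has length 7. The slice nums[:4] selects indices [0, 1, 2, 3] (0->12, 1->11, 2->11, 3->17), giving [12, 11, 11, 17].

[12, 11, 11, 17]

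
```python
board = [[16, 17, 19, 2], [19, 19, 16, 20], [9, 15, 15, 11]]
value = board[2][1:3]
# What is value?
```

board[2] = [9, 15, 15, 11]. board[2] has length 4. The slice board[2][1:3] selects indices [1, 2] (1->15, 2->15), giving [15, 15].

[15, 15]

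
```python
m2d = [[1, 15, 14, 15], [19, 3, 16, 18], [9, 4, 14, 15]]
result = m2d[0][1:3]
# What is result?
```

m2d[0] = [1, 15, 14, 15]. m2d[0] has length 4. The slice m2d[0][1:3] selects indices [1, 2] (1->15, 2->14), giving [15, 14].

[15, 14]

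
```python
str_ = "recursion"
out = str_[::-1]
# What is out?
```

str_ has length 9. The slice str_[::-1] selects indices [8, 7, 6, 5, 4, 3, 2, 1, 0] (8->'n', 7->'o', 6->'i', 5->'s', 4->'r', 3->'u', 2->'c', 1->'e', 0->'r'), giving 'noisrucer'.

'noisrucer'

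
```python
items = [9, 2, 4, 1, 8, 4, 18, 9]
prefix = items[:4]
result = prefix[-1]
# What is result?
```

items has length 8. The slice items[:4] selects indices [0, 1, 2, 3] (0->9, 1->2, 2->4, 3->1), giving [9, 2, 4, 1]. So prefix = [9, 2, 4, 1]. Then prefix[-1] = 1.

1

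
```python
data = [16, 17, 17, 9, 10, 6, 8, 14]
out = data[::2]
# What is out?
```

data has length 8. The slice data[::2] selects indices [0, 2, 4, 6] (0->16, 2->17, 4->10, 6->8), giving [16, 17, 10, 8].

[16, 17, 10, 8]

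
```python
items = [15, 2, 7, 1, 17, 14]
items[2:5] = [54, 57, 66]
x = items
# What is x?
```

items starts as [15, 2, 7, 1, 17, 14] (length 6). The slice items[2:5] covers indices [2, 3, 4] with values [7, 1, 17]. Replacing that slice with [54, 57, 66] (same length) produces [15, 2, 54, 57, 66, 14].

[15, 2, 54, 57, 66, 14]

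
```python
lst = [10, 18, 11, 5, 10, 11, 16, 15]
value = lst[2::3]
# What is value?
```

lst has length 8. The slice lst[2::3] selects indices [2, 5] (2->11, 5->11), giving [11, 11].

[11, 11]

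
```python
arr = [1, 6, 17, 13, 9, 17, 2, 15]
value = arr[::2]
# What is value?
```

arr has length 8. The slice arr[::2] selects indices [0, 2, 4, 6] (0->1, 2->17, 4->9, 6->2), giving [1, 17, 9, 2].

[1, 17, 9, 2]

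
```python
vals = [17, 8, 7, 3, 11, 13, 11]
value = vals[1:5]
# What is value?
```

vals has length 7. The slice vals[1:5] selects indices [1, 2, 3, 4] (1->8, 2->7, 3->3, 4->11), giving [8, 7, 3, 11].

[8, 7, 3, 11]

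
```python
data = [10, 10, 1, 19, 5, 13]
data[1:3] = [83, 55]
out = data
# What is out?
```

data starts as [10, 10, 1, 19, 5, 13] (length 6). The slice data[1:3] covers indices [1, 2] with values [10, 1]. Replacing that slice with [83, 55] (same length) produces [10, 83, 55, 19, 5, 13].

[10, 83, 55, 19, 5, 13]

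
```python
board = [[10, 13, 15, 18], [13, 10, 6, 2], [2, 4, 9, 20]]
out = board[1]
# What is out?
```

board has 3 rows. Row 1 is [13, 10, 6, 2].

[13, 10, 6, 2]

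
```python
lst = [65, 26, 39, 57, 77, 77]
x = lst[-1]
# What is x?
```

lst has length 6. Negative index -1 maps to positive index 6 + (-1) = 5. lst[5] = 77.

77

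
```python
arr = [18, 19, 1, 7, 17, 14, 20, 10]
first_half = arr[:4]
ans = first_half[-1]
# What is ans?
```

arr has length 8. The slice arr[:4] selects indices [0, 1, 2, 3] (0->18, 1->19, 2->1, 3->7), giving [18, 19, 1, 7]. So first_half = [18, 19, 1, 7]. Then first_half[-1] = 7.

7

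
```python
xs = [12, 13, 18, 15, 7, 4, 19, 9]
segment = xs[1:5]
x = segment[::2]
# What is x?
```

xs has length 8. The slice xs[1:5] selects indices [1, 2, 3, 4] (1->13, 2->18, 3->15, 4->7), giving [13, 18, 15, 7]. So segment = [13, 18, 15, 7]. segment has length 4. The slice segment[::2] selects indices [0, 2] (0->13, 2->15), giving [13, 15].

[13, 15]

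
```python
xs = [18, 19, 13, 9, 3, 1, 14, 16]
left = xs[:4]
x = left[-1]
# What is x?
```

xs has length 8. The slice xs[:4] selects indices [0, 1, 2, 3] (0->18, 1->19, 2->13, 3->9), giving [18, 19, 13, 9]. So left = [18, 19, 13, 9]. Then left[-1] = 9.

9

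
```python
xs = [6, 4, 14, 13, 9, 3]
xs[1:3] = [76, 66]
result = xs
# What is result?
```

xs starts as [6, 4, 14, 13, 9, 3] (length 6). The slice xs[1:3] covers indices [1, 2] with values [4, 14]. Replacing that slice with [76, 66] (same length) produces [6, 76, 66, 13, 9, 3].

[6, 76, 66, 13, 9, 3]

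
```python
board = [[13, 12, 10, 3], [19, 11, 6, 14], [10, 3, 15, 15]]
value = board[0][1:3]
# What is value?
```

board[0] = [13, 12, 10, 3]. board[0] has length 4. The slice board[0][1:3] selects indices [1, 2] (1->12, 2->10), giving [12, 10].

[12, 10]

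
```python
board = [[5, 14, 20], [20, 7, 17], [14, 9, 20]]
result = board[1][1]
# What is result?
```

board[1] = [20, 7, 17]. Taking column 1 of that row yields 7.

7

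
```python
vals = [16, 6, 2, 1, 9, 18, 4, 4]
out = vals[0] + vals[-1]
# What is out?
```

vals has length 8. vals[0] = 16.
vals has length 8. Negative index -1 maps to positive index 8 + (-1) = 7. vals[7] = 4.
Sum: 16 + 4 = 20.

20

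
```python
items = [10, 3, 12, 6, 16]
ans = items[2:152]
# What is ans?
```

items has length 5. The slice items[2:152] selects indices [2, 3, 4] (2->12, 3->6, 4->16), giving [12, 6, 16].

[12, 6, 16]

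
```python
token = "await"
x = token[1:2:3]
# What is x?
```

token has length 5. The slice token[1:2:3] selects indices [1] (1->'w'), giving 'w'.

'w'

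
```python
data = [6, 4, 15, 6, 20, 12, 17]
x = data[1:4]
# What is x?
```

data has length 7. The slice data[1:4] selects indices [1, 2, 3] (1->4, 2->15, 3->6), giving [4, 15, 6].

[4, 15, 6]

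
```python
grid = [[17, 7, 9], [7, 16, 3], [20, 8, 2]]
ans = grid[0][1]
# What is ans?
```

grid[0] = [17, 7, 9]. Taking column 1 of that row yields 7.

7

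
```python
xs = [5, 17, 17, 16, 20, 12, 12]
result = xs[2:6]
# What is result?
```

xs has length 7. The slice xs[2:6] selects indices [2, 3, 4, 5] (2->17, 3->16, 4->20, 5->12), giving [17, 16, 20, 12].

[17, 16, 20, 12]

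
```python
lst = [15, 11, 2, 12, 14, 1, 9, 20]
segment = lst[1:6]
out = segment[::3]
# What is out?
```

lst has length 8. The slice lst[1:6] selects indices [1, 2, 3, 4, 5] (1->11, 2->2, 3->12, 4->14, 5->1), giving [11, 2, 12, 14, 1]. So segment = [11, 2, 12, 14, 1]. segment has length 5. The slice segment[::3] selects indices [0, 3] (0->11, 3->14), giving [11, 14].

[11, 14]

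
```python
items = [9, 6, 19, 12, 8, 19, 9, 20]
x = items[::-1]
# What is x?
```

items has length 8. The slice items[::-1] selects indices [7, 6, 5, 4, 3, 2, 1, 0] (7->20, 6->9, 5->19, 4->8, 3->12, 2->19, 1->6, 0->9), giving [20, 9, 19, 8, 12, 19, 6, 9].

[20, 9, 19, 8, 12, 19, 6, 9]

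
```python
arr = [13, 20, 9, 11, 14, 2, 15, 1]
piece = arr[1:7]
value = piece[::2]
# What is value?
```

arr has length 8. The slice arr[1:7] selects indices [1, 2, 3, 4, 5, 6] (1->20, 2->9, 3->11, 4->14, 5->2, 6->15), giving [20, 9, 11, 14, 2, 15]. So piece = [20, 9, 11, 14, 2, 15]. piece has length 6. The slice piece[::2] selects indices [0, 2, 4] (0->20, 2->11, 4->2), giving [20, 11, 2].

[20, 11, 2]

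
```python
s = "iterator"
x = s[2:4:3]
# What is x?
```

s has length 8. The slice s[2:4:3] selects indices [2] (2->'e'), giving 'e'.

'e'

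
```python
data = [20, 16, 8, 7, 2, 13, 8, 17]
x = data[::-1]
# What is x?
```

data has length 8. The slice data[::-1] selects indices [7, 6, 5, 4, 3, 2, 1, 0] (7->17, 6->8, 5->13, 4->2, 3->7, 2->8, 1->16, 0->20), giving [17, 8, 13, 2, 7, 8, 16, 20].

[17, 8, 13, 2, 7, 8, 16, 20]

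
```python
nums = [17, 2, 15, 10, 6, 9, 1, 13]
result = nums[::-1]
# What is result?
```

nums has length 8. The slice nums[::-1] selects indices [7, 6, 5, 4, 3, 2, 1, 0] (7->13, 6->1, 5->9, 4->6, 3->10, 2->15, 1->2, 0->17), giving [13, 1, 9, 6, 10, 15, 2, 17].

[13, 1, 9, 6, 10, 15, 2, 17]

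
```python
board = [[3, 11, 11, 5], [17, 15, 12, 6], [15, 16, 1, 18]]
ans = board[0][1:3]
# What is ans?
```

board[0] = [3, 11, 11, 5]. board[0] has length 4. The slice board[0][1:3] selects indices [1, 2] (1->11, 2->11), giving [11, 11].

[11, 11]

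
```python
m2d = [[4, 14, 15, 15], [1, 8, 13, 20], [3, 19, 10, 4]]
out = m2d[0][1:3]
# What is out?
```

m2d[0] = [4, 14, 15, 15]. m2d[0] has length 4. The slice m2d[0][1:3] selects indices [1, 2] (1->14, 2->15), giving [14, 15].

[14, 15]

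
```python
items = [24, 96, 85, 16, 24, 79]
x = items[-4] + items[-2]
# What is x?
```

items has length 6. Negative index -4 maps to positive index 6 + (-4) = 2. items[2] = 85.
items has length 6. Negative index -2 maps to positive index 6 + (-2) = 4. items[4] = 24.
Sum: 85 + 24 = 109.

109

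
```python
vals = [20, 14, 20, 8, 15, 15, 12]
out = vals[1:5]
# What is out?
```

vals has length 7. The slice vals[1:5] selects indices [1, 2, 3, 4] (1->14, 2->20, 3->8, 4->15), giving [14, 20, 8, 15].

[14, 20, 8, 15]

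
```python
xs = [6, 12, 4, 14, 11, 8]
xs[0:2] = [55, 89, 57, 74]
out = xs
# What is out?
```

xs starts as [6, 12, 4, 14, 11, 8] (length 6). The slice xs[0:2] covers indices [0, 1] with values [6, 12]. Replacing that slice with [55, 89, 57, 74] (different length) produces [55, 89, 57, 74, 4, 14, 11, 8].

[55, 89, 57, 74, 4, 14, 11, 8]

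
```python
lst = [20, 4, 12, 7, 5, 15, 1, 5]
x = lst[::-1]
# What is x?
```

lst has length 8. The slice lst[::-1] selects indices [7, 6, 5, 4, 3, 2, 1, 0] (7->5, 6->1, 5->15, 4->5, 3->7, 2->12, 1->4, 0->20), giving [5, 1, 15, 5, 7, 12, 4, 20].

[5, 1, 15, 5, 7, 12, 4, 20]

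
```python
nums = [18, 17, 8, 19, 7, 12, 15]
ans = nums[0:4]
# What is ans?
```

nums has length 7. The slice nums[0:4] selects indices [0, 1, 2, 3] (0->18, 1->17, 2->8, 3->19), giving [18, 17, 8, 19].

[18, 17, 8, 19]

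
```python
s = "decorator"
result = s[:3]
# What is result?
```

s has length 9. The slice s[:3] selects indices [0, 1, 2] (0->'d', 1->'e', 2->'c'), giving 'dec'.

'dec'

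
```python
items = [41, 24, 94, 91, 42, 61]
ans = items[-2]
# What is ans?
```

items has length 6. Negative index -2 maps to positive index 6 + (-2) = 4. items[4] = 42.

42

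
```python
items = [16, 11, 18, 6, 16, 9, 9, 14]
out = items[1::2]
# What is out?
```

items has length 8. The slice items[1::2] selects indices [1, 3, 5, 7] (1->11, 3->6, 5->9, 7->14), giving [11, 6, 9, 14].

[11, 6, 9, 14]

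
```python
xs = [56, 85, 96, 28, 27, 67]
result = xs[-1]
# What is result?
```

xs has length 6. Negative index -1 maps to positive index 6 + (-1) = 5. xs[5] = 67.

67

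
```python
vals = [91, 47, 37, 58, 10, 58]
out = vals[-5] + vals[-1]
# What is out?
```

vals has length 6. Negative index -5 maps to positive index 6 + (-5) = 1. vals[1] = 47.
vals has length 6. Negative index -1 maps to positive index 6 + (-1) = 5. vals[5] = 58.
Sum: 47 + 58 = 105.

105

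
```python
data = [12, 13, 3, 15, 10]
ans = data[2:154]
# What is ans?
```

data has length 5. The slice data[2:154] selects indices [2, 3, 4] (2->3, 3->15, 4->10), giving [3, 15, 10].

[3, 15, 10]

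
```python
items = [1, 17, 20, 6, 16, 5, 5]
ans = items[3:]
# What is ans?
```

items has length 7. The slice items[3:] selects indices [3, 4, 5, 6] (3->6, 4->16, 5->5, 6->5), giving [6, 16, 5, 5].

[6, 16, 5, 5]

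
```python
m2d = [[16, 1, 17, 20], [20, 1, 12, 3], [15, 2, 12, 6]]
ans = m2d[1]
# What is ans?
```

m2d has 3 rows. Row 1 is [20, 1, 12, 3].

[20, 1, 12, 3]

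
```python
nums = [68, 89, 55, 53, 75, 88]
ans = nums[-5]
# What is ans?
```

nums has length 6. Negative index -5 maps to positive index 6 + (-5) = 1. nums[1] = 89.

89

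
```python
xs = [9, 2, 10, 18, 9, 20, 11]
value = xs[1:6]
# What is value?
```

xs has length 7. The slice xs[1:6] selects indices [1, 2, 3, 4, 5] (1->2, 2->10, 3->18, 4->9, 5->20), giving [2, 10, 18, 9, 20].

[2, 10, 18, 9, 20]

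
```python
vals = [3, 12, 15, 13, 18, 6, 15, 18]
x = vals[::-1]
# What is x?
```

vals has length 8. The slice vals[::-1] selects indices [7, 6, 5, 4, 3, 2, 1, 0] (7->18, 6->15, 5->6, 4->18, 3->13, 2->15, 1->12, 0->3), giving [18, 15, 6, 18, 13, 15, 12, 3].

[18, 15, 6, 18, 13, 15, 12, 3]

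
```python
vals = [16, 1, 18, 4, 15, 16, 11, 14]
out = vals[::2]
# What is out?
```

vals has length 8. The slice vals[::2] selects indices [0, 2, 4, 6] (0->16, 2->18, 4->15, 6->11), giving [16, 18, 15, 11].

[16, 18, 15, 11]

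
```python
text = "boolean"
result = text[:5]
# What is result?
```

text has length 7. The slice text[:5] selects indices [0, 1, 2, 3, 4] (0->'b', 1->'o', 2->'o', 3->'l', 4->'e'), giving 'boole'.

'boole'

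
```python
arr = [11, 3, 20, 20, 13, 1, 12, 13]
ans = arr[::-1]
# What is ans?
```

arr has length 8. The slice arr[::-1] selects indices [7, 6, 5, 4, 3, 2, 1, 0] (7->13, 6->12, 5->1, 4->13, 3->20, 2->20, 1->3, 0->11), giving [13, 12, 1, 13, 20, 20, 3, 11].

[13, 12, 1, 13, 20, 20, 3, 11]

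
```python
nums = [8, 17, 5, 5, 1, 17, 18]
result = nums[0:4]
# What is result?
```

nums has length 7. The slice nums[0:4] selects indices [0, 1, 2, 3] (0->8, 1->17, 2->5, 3->5), giving [8, 17, 5, 5].

[8, 17, 5, 5]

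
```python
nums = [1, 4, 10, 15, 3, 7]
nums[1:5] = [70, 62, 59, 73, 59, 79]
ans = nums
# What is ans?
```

nums starts as [1, 4, 10, 15, 3, 7] (length 6). The slice nums[1:5] covers indices [1, 2, 3, 4] with values [4, 10, 15, 3]. Replacing that slice with [70, 62, 59, 73, 59, 79] (different length) produces [1, 70, 62, 59, 73, 59, 79, 7].

[1, 70, 62, 59, 73, 59, 79, 7]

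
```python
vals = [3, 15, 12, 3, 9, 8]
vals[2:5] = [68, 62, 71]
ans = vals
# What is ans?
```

vals starts as [3, 15, 12, 3, 9, 8] (length 6). The slice vals[2:5] covers indices [2, 3, 4] with values [12, 3, 9]. Replacing that slice with [68, 62, 71] (same length) produces [3, 15, 68, 62, 71, 8].

[3, 15, 68, 62, 71, 8]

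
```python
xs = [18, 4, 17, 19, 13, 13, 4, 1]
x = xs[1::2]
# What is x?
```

xs has length 8. The slice xs[1::2] selects indices [1, 3, 5, 7] (1->4, 3->19, 5->13, 7->1), giving [4, 19, 13, 1].

[4, 19, 13, 1]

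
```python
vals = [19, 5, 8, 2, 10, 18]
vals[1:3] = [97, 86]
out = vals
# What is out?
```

vals starts as [19, 5, 8, 2, 10, 18] (length 6). The slice vals[1:3] covers indices [1, 2] with values [5, 8]. Replacing that slice with [97, 86] (same length) produces [19, 97, 86, 2, 10, 18].

[19, 97, 86, 2, 10, 18]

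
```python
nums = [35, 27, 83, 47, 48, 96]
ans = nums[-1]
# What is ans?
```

nums has length 6. Negative index -1 maps to positive index 6 + (-1) = 5. nums[5] = 96.

96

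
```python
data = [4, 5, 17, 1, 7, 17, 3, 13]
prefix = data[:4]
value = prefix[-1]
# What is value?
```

data has length 8. The slice data[:4] selects indices [0, 1, 2, 3] (0->4, 1->5, 2->17, 3->1), giving [4, 5, 17, 1]. So prefix = [4, 5, 17, 1]. Then prefix[-1] = 1.

1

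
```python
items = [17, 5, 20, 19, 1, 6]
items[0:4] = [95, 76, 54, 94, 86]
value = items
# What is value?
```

items starts as [17, 5, 20, 19, 1, 6] (length 6). The slice items[0:4] covers indices [0, 1, 2, 3] with values [17, 5, 20, 19]. Replacing that slice with [95, 76, 54, 94, 86] (different length) produces [95, 76, 54, 94, 86, 1, 6].

[95, 76, 54, 94, 86, 1, 6]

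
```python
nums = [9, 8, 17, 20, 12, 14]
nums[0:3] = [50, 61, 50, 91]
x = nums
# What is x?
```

nums starts as [9, 8, 17, 20, 12, 14] (length 6). The slice nums[0:3] covers indices [0, 1, 2] with values [9, 8, 17]. Replacing that slice with [50, 61, 50, 91] (different length) produces [50, 61, 50, 91, 20, 12, 14].

[50, 61, 50, 91, 20, 12, 14]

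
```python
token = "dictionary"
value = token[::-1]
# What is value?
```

token has length 10. The slice token[::-1] selects indices [9, 8, 7, 6, 5, 4, 3, 2, 1, 0] (9->'y', 8->'r', 7->'a', 6->'n', 5->'o', 4->'i', 3->'t', 2->'c', 1->'i', 0->'d'), giving 'yranoitcid'.

'yranoitcid'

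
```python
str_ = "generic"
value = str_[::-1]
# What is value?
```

str_ has length 7. The slice str_[::-1] selects indices [6, 5, 4, 3, 2, 1, 0] (6->'c', 5->'i', 4->'r', 3->'e', 2->'n', 1->'e', 0->'g'), giving 'cireneg'.

'cireneg'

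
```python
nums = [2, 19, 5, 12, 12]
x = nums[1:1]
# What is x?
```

nums has length 5. The slice nums[1:1] resolves to an empty index range, so the result is [].

[]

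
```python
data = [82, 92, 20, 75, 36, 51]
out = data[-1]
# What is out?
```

data has length 6. Negative index -1 maps to positive index 6 + (-1) = 5. data[5] = 51.

51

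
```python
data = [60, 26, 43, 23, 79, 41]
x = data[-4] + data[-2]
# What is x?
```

data has length 6. Negative index -4 maps to positive index 6 + (-4) = 2. data[2] = 43.
data has length 6. Negative index -2 maps to positive index 6 + (-2) = 4. data[4] = 79.
Sum: 43 + 79 = 122.

122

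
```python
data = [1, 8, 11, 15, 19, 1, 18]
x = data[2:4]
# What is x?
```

data has length 7. The slice data[2:4] selects indices [2, 3] (2->11, 3->15), giving [11, 15].

[11, 15]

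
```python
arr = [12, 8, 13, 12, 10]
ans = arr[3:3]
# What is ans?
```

arr has length 5. The slice arr[3:3] resolves to an empty index range, so the result is [].

[]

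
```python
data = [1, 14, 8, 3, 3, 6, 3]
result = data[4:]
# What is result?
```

data has length 7. The slice data[4:] selects indices [4, 5, 6] (4->3, 5->6, 6->3), giving [3, 6, 3].

[3, 6, 3]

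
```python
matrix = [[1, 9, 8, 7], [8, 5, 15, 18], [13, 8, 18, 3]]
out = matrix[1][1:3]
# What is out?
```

matrix[1] = [8, 5, 15, 18]. matrix[1] has length 4. The slice matrix[1][1:3] selects indices [1, 2] (1->5, 2->15), giving [5, 15].

[5, 15]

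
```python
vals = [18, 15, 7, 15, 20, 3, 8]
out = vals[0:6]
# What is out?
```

vals has length 7. The slice vals[0:6] selects indices [0, 1, 2, 3, 4, 5] (0->18, 1->15, 2->7, 3->15, 4->20, 5->3), giving [18, 15, 7, 15, 20, 3].

[18, 15, 7, 15, 20, 3]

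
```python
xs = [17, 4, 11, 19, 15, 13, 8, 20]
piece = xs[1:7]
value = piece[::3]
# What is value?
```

xs has length 8. The slice xs[1:7] selects indices [1, 2, 3, 4, 5, 6] (1->4, 2->11, 3->19, 4->15, 5->13, 6->8), giving [4, 11, 19, 15, 13, 8]. So piece = [4, 11, 19, 15, 13, 8]. piece has length 6. The slice piece[::3] selects indices [0, 3] (0->4, 3->15), giving [4, 15].

[4, 15]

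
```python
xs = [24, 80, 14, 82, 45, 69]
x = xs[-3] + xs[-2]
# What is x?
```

xs has length 6. Negative index -3 maps to positive index 6 + (-3) = 3. xs[3] = 82.
xs has length 6. Negative index -2 maps to positive index 6 + (-2) = 4. xs[4] = 45.
Sum: 82 + 45 = 127.

127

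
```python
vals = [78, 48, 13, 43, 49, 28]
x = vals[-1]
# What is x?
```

vals has length 6. Negative index -1 maps to positive index 6 + (-1) = 5. vals[5] = 28.

28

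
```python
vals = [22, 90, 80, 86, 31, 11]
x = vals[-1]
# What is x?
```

vals has length 6. Negative index -1 maps to positive index 6 + (-1) = 5. vals[5] = 11.

11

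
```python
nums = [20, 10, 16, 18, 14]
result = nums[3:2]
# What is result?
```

nums has length 5. The slice nums[3:2] resolves to an empty index range, so the result is [].

[]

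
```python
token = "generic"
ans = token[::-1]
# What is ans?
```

token has length 7. The slice token[::-1] selects indices [6, 5, 4, 3, 2, 1, 0] (6->'c', 5->'i', 4->'r', 3->'e', 2->'n', 1->'e', 0->'g'), giving 'cireneg'.

'cireneg'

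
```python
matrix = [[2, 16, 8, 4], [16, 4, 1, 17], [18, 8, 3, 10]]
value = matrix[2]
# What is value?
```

matrix has 3 rows. Row 2 is [18, 8, 3, 10].

[18, 8, 3, 10]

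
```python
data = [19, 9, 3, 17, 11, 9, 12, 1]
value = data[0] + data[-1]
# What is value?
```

data has length 8. data[0] = 19.
data has length 8. Negative index -1 maps to positive index 8 + (-1) = 7. data[7] = 1.
Sum: 19 + 1 = 20.

20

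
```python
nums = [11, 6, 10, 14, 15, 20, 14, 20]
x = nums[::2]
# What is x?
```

nums has length 8. The slice nums[::2] selects indices [0, 2, 4, 6] (0->11, 2->10, 4->15, 6->14), giving [11, 10, 15, 14].

[11, 10, 15, 14]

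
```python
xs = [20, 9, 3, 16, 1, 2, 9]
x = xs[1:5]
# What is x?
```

xs has length 7. The slice xs[1:5] selects indices [1, 2, 3, 4] (1->9, 2->3, 3->16, 4->1), giving [9, 3, 16, 1].

[9, 3, 16, 1]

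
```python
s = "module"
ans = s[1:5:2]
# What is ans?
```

s has length 6. The slice s[1:5:2] selects indices [1, 3] (1->'o', 3->'u'), giving 'ou'.

'ou'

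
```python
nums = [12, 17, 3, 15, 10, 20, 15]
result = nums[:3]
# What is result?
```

nums has length 7. The slice nums[:3] selects indices [0, 1, 2] (0->12, 1->17, 2->3), giving [12, 17, 3].

[12, 17, 3]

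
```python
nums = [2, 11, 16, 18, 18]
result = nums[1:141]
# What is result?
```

nums has length 5. The slice nums[1:141] selects indices [1, 2, 3, 4] (1->11, 2->16, 3->18, 4->18), giving [11, 16, 18, 18].

[11, 16, 18, 18]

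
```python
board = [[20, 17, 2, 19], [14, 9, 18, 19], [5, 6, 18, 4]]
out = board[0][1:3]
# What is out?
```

board[0] = [20, 17, 2, 19]. board[0] has length 4. The slice board[0][1:3] selects indices [1, 2] (1->17, 2->2), giving [17, 2].

[17, 2]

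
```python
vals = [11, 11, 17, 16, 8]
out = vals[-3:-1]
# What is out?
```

vals has length 5. The slice vals[-3:-1] selects indices [2, 3] (2->17, 3->16), giving [17, 16].

[17, 16]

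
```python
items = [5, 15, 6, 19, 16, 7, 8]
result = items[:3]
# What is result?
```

items has length 7. The slice items[:3] selects indices [0, 1, 2] (0->5, 1->15, 2->6), giving [5, 15, 6].

[5, 15, 6]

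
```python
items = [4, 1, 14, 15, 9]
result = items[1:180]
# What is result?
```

items has length 5. The slice items[1:180] selects indices [1, 2, 3, 4] (1->1, 2->14, 3->15, 4->9), giving [1, 14, 15, 9].

[1, 14, 15, 9]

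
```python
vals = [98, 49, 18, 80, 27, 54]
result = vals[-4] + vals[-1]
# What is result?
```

vals has length 6. Negative index -4 maps to positive index 6 + (-4) = 2. vals[2] = 18.
vals has length 6. Negative index -1 maps to positive index 6 + (-1) = 5. vals[5] = 54.
Sum: 18 + 54 = 72.

72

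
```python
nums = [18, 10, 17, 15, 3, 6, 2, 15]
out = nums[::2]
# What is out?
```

nums has length 8. The slice nums[::2] selects indices [0, 2, 4, 6] (0->18, 2->17, 4->3, 6->2), giving [18, 17, 3, 2].

[18, 17, 3, 2]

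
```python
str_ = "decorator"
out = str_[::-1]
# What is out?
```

str_ has length 9. The slice str_[::-1] selects indices [8, 7, 6, 5, 4, 3, 2, 1, 0] (8->'r', 7->'o', 6->'t', 5->'a', 4->'r', 3->'o', 2->'c', 1->'e', 0->'d'), giving 'rotaroced'.

'rotaroced'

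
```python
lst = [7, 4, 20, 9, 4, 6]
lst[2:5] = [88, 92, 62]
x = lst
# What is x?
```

lst starts as [7, 4, 20, 9, 4, 6] (length 6). The slice lst[2:5] covers indices [2, 3, 4] with values [20, 9, 4]. Replacing that slice with [88, 92, 62] (same length) produces [7, 4, 88, 92, 62, 6].

[7, 4, 88, 92, 62, 6]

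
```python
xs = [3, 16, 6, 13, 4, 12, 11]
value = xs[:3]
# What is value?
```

xs has length 7. The slice xs[:3] selects indices [0, 1, 2] (0->3, 1->16, 2->6), giving [3, 16, 6].

[3, 16, 6]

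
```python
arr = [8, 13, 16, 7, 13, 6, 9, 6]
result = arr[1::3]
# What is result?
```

arr has length 8. The slice arr[1::3] selects indices [1, 4, 7] (1->13, 4->13, 7->6), giving [13, 13, 6].

[13, 13, 6]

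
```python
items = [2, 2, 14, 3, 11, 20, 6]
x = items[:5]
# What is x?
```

items has length 7. The slice items[:5] selects indices [0, 1, 2, 3, 4] (0->2, 1->2, 2->14, 3->3, 4->11), giving [2, 2, 14, 3, 11].

[2, 2, 14, 3, 11]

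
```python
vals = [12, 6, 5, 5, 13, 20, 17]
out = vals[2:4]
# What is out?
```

vals has length 7. The slice vals[2:4] selects indices [2, 3] (2->5, 3->5), giving [5, 5].

[5, 5]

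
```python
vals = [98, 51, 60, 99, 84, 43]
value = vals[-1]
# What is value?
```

vals has length 6. Negative index -1 maps to positive index 6 + (-1) = 5. vals[5] = 43.

43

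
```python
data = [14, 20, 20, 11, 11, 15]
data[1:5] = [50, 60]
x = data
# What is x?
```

data starts as [14, 20, 20, 11, 11, 15] (length 6). The slice data[1:5] covers indices [1, 2, 3, 4] with values [20, 20, 11, 11]. Replacing that slice with [50, 60] (different length) produces [14, 50, 60, 15].

[14, 50, 60, 15]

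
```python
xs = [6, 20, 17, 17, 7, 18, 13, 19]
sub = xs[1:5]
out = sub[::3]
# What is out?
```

xs has length 8. The slice xs[1:5] selects indices [1, 2, 3, 4] (1->20, 2->17, 3->17, 4->7), giving [20, 17, 17, 7]. So sub = [20, 17, 17, 7]. sub has length 4. The slice sub[::3] selects indices [0, 3] (0->20, 3->7), giving [20, 7].

[20, 7]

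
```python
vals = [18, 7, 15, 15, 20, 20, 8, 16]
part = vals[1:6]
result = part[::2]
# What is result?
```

vals has length 8. The slice vals[1:6] selects indices [1, 2, 3, 4, 5] (1->7, 2->15, 3->15, 4->20, 5->20), giving [7, 15, 15, 20, 20]. So part = [7, 15, 15, 20, 20]. part has length 5. The slice part[::2] selects indices [0, 2, 4] (0->7, 2->15, 4->20), giving [7, 15, 20].

[7, 15, 20]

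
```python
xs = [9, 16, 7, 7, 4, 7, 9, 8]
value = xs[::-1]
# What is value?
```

xs has length 8. The slice xs[::-1] selects indices [7, 6, 5, 4, 3, 2, 1, 0] (7->8, 6->9, 5->7, 4->4, 3->7, 2->7, 1->16, 0->9), giving [8, 9, 7, 4, 7, 7, 16, 9].

[8, 9, 7, 4, 7, 7, 16, 9]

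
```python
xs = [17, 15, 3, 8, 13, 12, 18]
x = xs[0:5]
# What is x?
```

xs has length 7. The slice xs[0:5] selects indices [0, 1, 2, 3, 4] (0->17, 1->15, 2->3, 3->8, 4->13), giving [17, 15, 3, 8, 13].

[17, 15, 3, 8, 13]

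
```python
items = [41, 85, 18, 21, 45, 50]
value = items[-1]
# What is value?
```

items has length 6. Negative index -1 maps to positive index 6 + (-1) = 5. items[5] = 50.

50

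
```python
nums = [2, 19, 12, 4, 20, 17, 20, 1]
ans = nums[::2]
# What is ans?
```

nums has length 8. The slice nums[::2] selects indices [0, 2, 4, 6] (0->2, 2->12, 4->20, 6->20), giving [2, 12, 20, 20].

[2, 12, 20, 20]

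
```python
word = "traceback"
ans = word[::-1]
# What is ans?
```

word has length 9. The slice word[::-1] selects indices [8, 7, 6, 5, 4, 3, 2, 1, 0] (8->'k', 7->'c', 6->'a', 5->'b', 4->'e', 3->'c', 2->'a', 1->'r', 0->'t'), giving 'kcabecart'.

'kcabecart'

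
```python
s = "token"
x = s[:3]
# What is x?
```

s has length 5. The slice s[:3] selects indices [0, 1, 2] (0->'t', 1->'o', 2->'k'), giving 'tok'.

'tok'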